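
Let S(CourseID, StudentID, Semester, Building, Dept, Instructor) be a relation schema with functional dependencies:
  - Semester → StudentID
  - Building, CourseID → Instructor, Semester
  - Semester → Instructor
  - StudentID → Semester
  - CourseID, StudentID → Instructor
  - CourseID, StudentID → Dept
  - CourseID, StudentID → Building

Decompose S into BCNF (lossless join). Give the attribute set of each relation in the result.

{Building, CourseID, Dept, Semester}; {Instructor, Semester, StudentID}

Candidate keys of the original relation: {Building, CourseID}, {CourseID, Semester}, {CourseID, StudentID}.
Within {Building, CourseID, Dept, Instructor, Semester, StudentID}: {Semester}⁺ ∩ {Building, CourseID, Dept, Instructor, Semester, StudentID} = {Instructor, Semester, StudentID}, not the whole set, so Semester → Instructor, StudentID violates BCNF; decompose into {Instructor, Semester, StudentID} and {Building, CourseID, Dept, Semester}.
{Instructor, Semester, StudentID}: every determinant is a superkey — BCNF.
{Building, CourseID, Dept, Semester}: every determinant is a superkey — BCNF.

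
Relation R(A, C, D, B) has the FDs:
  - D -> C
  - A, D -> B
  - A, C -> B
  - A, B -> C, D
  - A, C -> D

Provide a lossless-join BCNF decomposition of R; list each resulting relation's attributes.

Candidate keys of the original relation: {A, B}, {A, C}, {A, D}.
{A, B, C, D}: {D} determines {C, D} here but is not a superkey — split on D -> C, giving {C, D} and {A, B, D}.
{C, D} is in BCNF.
{A, B, D} is in BCNF.

{A, B, D}; {C, D}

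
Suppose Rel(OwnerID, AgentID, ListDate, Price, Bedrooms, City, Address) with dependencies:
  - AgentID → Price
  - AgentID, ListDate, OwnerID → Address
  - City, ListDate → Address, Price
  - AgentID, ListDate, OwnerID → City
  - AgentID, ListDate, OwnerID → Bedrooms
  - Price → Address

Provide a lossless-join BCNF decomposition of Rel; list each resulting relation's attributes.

{Address, Price}; {AgentID, Bedrooms, City, ListDate, OwnerID}; {AgentID, Price}

Candidate key of the original relation: {AgentID, ListDate, OwnerID}.
{Address, AgentID, Bedrooms, City, ListDate, OwnerID, Price}: {AgentID} determines {Address, AgentID, Price} here but is not a superkey — split on AgentID → Address, Price, giving {Address, AgentID, Price} and {AgentID, Bedrooms, City, ListDate, OwnerID}.
{Address, AgentID, Price}: {Price} determines {Address, Price} here but is not a superkey — split on Price → Address, giving {Address, Price} and {AgentID, Price}.
{Address, Price}: every determinant is a superkey — BCNF.
{AgentID, Price}: every determinant is a superkey — BCNF.
{AgentID, Bedrooms, City, ListDate, OwnerID}: every determinant is a superkey — BCNF.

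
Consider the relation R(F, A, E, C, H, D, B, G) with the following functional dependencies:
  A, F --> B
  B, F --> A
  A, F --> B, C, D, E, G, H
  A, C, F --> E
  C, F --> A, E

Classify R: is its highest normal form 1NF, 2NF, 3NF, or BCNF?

Candidate keys: {A, F}, {B, F}, {C, F}. Prime attributes: {A, B, C, F}.
The left-hand side of every FD is a superkey, so BCNF is satisfied.

BCNF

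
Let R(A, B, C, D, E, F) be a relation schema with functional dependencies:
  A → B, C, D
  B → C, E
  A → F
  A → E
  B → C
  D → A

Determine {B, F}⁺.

Start with {B, F}.
B → C, E applies; add {C, E} → now {B, C, E, F}.
No further FD applies.

{B, C, E, F}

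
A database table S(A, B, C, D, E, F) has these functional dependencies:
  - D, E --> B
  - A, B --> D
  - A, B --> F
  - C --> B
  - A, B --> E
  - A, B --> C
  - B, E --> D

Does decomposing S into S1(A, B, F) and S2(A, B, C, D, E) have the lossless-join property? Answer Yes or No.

Yes

The shared attributes are {A, B} and {A, B}⁺ = {A, B, C, D, E, F}.
This includes all of S1, so the common attributes are a superkey of S1 — the join is lossless.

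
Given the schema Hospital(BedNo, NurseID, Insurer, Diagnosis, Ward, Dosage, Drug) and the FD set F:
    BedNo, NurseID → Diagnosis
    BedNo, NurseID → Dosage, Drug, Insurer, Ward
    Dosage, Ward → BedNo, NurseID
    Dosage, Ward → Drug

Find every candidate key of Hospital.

{BedNo, NurseID}, {Dosage, Ward}

{BedNo, NurseID}⁺ = {BedNo, Diagnosis, Dosage, Drug, Insurer, NurseID, Ward} — all of the relation — so {BedNo, NurseID} is a candidate key.
{Dosage, Ward}⁺ = {BedNo, Diagnosis, Dosage, Drug, Insurer, NurseID, Ward} — all of the relation — so {Dosage, Ward} is a candidate key.
Any other superkey properly contains one of these, so there are no further candidate keys.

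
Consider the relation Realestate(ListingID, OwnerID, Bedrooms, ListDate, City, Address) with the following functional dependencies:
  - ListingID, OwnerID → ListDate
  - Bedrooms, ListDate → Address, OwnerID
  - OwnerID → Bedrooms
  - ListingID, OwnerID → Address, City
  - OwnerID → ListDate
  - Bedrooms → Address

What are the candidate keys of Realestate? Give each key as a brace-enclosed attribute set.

{Bedrooms, ListDate, ListingID}, {ListingID, OwnerID}

Attributes never on any right-hand side: {ListingID} — every candidate key must contain it.
{ListingID, OwnerID} is a candidate key since {ListingID, OwnerID}⁺ = {Address, Bedrooms, City, ListDate, ListingID, OwnerID} covers every attribute.
{Bedrooms, ListDate, ListingID} is a candidate key since {Bedrooms, ListDate, ListingID}⁺ = {Address, Bedrooms, City, ListDate, ListingID, OwnerID} covers every attribute.
Any other superkey properly contains one of these, so there are no further candidate keys.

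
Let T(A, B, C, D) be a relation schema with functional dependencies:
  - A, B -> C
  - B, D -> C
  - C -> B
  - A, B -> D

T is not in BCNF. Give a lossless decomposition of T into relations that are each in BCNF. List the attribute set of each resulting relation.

{A, B, D}; {B, C}; {C, D}

Candidate keys of the original relation: {A, B}, {A, C}.
{A, B, C, D}: {B, D} determines {B, C, D} here but is not a superkey — split on B, D -> C, giving {B, C, D} and {A, B, D}.
{B, C, D}: {C} determines {B, C} here but is not a superkey — split on C -> B, giving {B, C} and {C, D}.
{B, C} is in BCNF.
{C, D} is in BCNF.
{A, B, D} is in BCNF.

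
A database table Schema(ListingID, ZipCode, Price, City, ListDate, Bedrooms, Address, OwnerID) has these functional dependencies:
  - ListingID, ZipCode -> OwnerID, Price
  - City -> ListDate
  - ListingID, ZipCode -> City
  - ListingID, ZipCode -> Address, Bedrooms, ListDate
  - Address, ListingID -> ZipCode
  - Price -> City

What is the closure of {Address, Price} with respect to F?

{Address, City, ListDate, Price}

Start with {Address, Price}.
Price -> City applies; add {City} → now {Address, City, Price}.
City -> ListDate applies; add {ListDate} → now {Address, City, ListDate, Price}.
No further FD applies.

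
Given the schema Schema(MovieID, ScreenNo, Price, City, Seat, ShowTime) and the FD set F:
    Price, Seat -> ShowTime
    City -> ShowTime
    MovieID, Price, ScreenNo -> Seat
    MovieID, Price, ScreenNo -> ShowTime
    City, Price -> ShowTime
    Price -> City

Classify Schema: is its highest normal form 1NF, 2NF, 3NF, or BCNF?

Candidate key: {MovieID, Price, ScreenNo}. Prime attributes: {MovieID, Price, ScreenNo}.
Price, Seat -> ShowTime: {Price, Seat}⁺ = {City, Price, Seat, ShowTime}, which is not all of the attributes, so the left side is not a superkey — BCNF is violated.
Price, Seat -> ShowTime determines the non-prime attribute {ShowTime} from a non-superkey — 3NF is violated.
Since {Price} ⊂ {MovieID, Price, ScreenNo} and {Price}⁺ ⊇ {City, ShowTime} with {City, ShowTime} non-prime, there is a partial dependency; 2NF fails.

1NF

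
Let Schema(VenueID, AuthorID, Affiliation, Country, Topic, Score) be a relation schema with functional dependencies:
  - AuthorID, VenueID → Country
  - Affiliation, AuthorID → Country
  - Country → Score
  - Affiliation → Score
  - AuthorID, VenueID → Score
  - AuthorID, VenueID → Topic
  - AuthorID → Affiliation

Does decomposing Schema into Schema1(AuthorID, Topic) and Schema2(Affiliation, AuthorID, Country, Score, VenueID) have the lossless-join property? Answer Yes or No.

No

Common attributes: {AuthorID}; their closure is {Affiliation, AuthorID, Country, Score}.
Neither Schema1 nor Schema2 is contained in that closure, so the decomposition is lossy.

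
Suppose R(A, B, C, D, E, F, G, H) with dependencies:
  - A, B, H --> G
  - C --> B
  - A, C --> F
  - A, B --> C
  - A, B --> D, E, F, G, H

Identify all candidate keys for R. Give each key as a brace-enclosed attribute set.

{A, B}, {A, C}

Attributes never on any right-hand side: {A} — every candidate key must contain it.
{A, B}⁺ = {A, B, C, D, E, F, G, H} — all of the relation — so {A, B} is a candidate key.
{A, C}⁺ = {A, B, C, D, E, F, G, H} — all of the relation — so {A, C} is a candidate key.
Any other superkey properly contains one of these, so there are no further candidate keys.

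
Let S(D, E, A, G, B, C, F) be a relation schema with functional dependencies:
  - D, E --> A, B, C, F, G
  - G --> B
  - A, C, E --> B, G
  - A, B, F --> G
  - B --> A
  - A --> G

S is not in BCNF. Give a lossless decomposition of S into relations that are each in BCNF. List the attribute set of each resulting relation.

{A, B, G}; {C, D, E, F, G}

Candidate key of the original relation: {D, E}.
{A, B, C, D, E, F, G}: {G} determines {A, B, G} here but is not a superkey — split on G --> A, B, giving {A, B, G} and {C, D, E, F, G}.
{A, B, G} is in BCNF.
{C, D, E, F, G} is in BCNF.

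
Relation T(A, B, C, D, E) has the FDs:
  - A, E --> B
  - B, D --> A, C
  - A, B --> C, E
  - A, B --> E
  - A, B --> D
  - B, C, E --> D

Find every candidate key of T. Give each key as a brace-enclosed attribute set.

{A, B}, {A, E}, {B, C, E}, {B, D}

Closure of {A, B} is {A, B, C, D, E}, the whole schema; {A, B} is a candidate key.
Closure of {A, E} is {A, B, C, D, E}, the whole schema; {A, E} is a candidate key.
Closure of {B, D} is {A, B, C, D, E}, the whole schema; {B, D} is a candidate key.
Closure of {B, C, E} is {A, B, C, D, E}, the whole schema; {B, C, E} is a candidate key.
No proper subset of any of these is a key, and no other minimal superkey exists.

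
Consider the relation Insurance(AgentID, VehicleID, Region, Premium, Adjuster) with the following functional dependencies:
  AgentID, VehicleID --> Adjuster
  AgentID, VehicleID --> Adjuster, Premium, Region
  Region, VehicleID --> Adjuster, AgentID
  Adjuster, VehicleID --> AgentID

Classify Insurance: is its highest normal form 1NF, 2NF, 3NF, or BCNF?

BCNF

Candidate keys: {Adjuster, VehicleID}, {AgentID, VehicleID}, {Region, VehicleID}. Prime attributes: {Adjuster, AgentID, Region, VehicleID}.
The left-hand side of every FD is a superkey, so BCNF is satisfied.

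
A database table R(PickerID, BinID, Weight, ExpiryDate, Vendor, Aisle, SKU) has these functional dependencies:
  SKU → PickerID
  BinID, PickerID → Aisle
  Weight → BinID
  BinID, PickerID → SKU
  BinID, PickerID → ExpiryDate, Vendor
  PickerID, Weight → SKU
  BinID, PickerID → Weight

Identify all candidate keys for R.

{BinID, PickerID} is a candidate key since {BinID, PickerID}⁺ = {Aisle, BinID, ExpiryDate, PickerID, SKU, Vendor, Weight} covers every attribute.
{BinID, SKU} is a candidate key since {BinID, SKU}⁺ = {Aisle, BinID, ExpiryDate, PickerID, SKU, Vendor, Weight} covers every attribute.
{PickerID, Weight} is a candidate key since {PickerID, Weight}⁺ = {Aisle, BinID, ExpiryDate, PickerID, SKU, Vendor, Weight} covers every attribute.
{SKU, Weight} is a candidate key since {SKU, Weight}⁺ = {Aisle, BinID, ExpiryDate, PickerID, SKU, Vendor, Weight} covers every attribute.
These are minimal and exhaustive — every other superkey contains one of them.

{BinID, PickerID}, {BinID, SKU}, {PickerID, Weight}, {SKU, Weight}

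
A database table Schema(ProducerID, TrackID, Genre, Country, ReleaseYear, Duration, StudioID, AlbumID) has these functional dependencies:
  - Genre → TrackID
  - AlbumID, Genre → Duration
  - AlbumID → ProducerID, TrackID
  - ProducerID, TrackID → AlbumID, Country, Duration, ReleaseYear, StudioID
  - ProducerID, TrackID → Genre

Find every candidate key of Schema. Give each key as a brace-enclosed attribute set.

{AlbumID}⁺ = {AlbumID, Country, Duration, Genre, ProducerID, ReleaseYear, StudioID, TrackID} — all of the relation — so {AlbumID} is a candidate key.
{Genre, ProducerID}⁺ = {AlbumID, Country, Duration, Genre, ProducerID, ReleaseYear, StudioID, TrackID} — all of the relation — so {Genre, ProducerID} is a candidate key.
{ProducerID, TrackID}⁺ = {AlbumID, Country, Duration, Genre, ProducerID, ReleaseYear, StudioID, TrackID} — all of the relation — so {ProducerID, TrackID} is a candidate key.
These are minimal and exhaustive — every other superkey contains one of them.

{AlbumID}, {Genre, ProducerID}, {ProducerID, TrackID}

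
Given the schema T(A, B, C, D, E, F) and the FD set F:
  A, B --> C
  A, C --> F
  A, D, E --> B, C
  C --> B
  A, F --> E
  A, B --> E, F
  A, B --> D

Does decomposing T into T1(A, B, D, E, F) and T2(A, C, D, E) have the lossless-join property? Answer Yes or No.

Yes

T1 ∩ T2 = {A, D, E}; its closure under F is {A, B, C, D, E, F}.
Since T1 ⊆ {A, B, C, D, E, F}, the intersection is a superkey of T1; the decomposition is lossless.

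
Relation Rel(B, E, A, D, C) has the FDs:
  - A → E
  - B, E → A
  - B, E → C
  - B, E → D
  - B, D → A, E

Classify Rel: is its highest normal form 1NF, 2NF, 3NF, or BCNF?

3NF

Candidate keys: {A, B}, {B, D}, {B, E}. Prime attributes: {A, B, D, E}.
For A → E we have {A}⁺ = {A, E}; {A} is not a superkey, so BCNF fails.
Its right-hand attributes {E} are all prime, as are those of every other non-superkey FD — the relation is in 3NF.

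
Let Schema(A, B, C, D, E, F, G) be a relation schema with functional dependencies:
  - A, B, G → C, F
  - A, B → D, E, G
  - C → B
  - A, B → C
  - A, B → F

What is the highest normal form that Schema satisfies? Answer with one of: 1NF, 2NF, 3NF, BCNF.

Candidate keys: {A, B}, {A, C}. Prime attributes: {A, B, C}.
C → B: {C}⁺ = {B, C}, which is not all of the attributes, so the left side is not a superkey — BCNF is violated.
Since {B} ⊆ prime attributes and every other non-superkey FD also has a prime right side, the schema is in 3NF.

3NF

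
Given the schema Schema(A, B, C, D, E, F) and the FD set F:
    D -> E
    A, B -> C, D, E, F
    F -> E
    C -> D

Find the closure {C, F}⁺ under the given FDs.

Start with {C, F}.
F -> E applies; add {E} → now {C, E, F}.
C -> D applies; add {D} → now {C, D, E, F}.
No further FD applies.

{C, D, E, F}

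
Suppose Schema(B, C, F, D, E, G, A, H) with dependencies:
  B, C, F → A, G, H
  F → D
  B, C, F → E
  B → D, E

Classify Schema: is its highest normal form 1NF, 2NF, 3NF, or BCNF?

1NF

Candidate key: {B, C, F}. Prime attributes: {B, C, F}.
F → D: {F}⁺ = {D, F}, which is not all of the attributes, so the left side is not a superkey — BCNF is violated.
Because {D} is non-prime and the left side of F → D is not a superkey, the relation is not in 3NF.
{B} is a proper subset of the key {B, C, F}, and {B}⁺ contains the non-prime attributes {D, E} — a partial dependency, so 2NF is violated.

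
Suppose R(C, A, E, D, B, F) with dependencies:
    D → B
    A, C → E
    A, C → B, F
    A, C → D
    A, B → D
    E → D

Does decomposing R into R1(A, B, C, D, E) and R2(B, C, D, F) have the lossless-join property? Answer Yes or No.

No

Common attributes: {B, C, D}; their closure is {B, C, D}.
R1 ⊄ {B, C, D} and R2 ⊄ {B, C, D}, so the split is lossy.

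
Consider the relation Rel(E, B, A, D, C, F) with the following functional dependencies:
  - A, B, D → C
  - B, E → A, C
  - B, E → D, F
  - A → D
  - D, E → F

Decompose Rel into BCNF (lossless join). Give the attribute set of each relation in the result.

Candidate key of the original relation: {B, E}.
{A, B, C, D, E, F}: {A, B, D} determines {A, B, C, D} here but is not a superkey — split on A, B, D → C, giving {A, B, C, D} and {A, B, D, E, F}.
{A, B, C, D}: {A} determines {A, D} here but is not a superkey — split on A → D, giving {A, D} and {A, B, C}.
{A, D} is in BCNF.
{A, B, C} is in BCNF.
{A, B, D, E, F}: {A} determines {A, D} here but is not a superkey — split on A → D, giving {A, D} and {A, B, E, F}.
{A, D} is in BCNF.
{A, B, E, F}: {A, E} determines {A, E, F} here but is not a superkey — split on A, E → F, giving {A, E, F} and {A, B, E}.
{A, E, F} is in BCNF.
{A, B, E} is in BCNF.

{A, B, C}; {A, B, E}; {A, D}; {A, E, F}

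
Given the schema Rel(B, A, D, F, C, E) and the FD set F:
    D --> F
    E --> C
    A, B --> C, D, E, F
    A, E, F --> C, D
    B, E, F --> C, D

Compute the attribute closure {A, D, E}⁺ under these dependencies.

{A, C, D, E, F}

Start with {A, D, E}.
D --> F applies; add {F} → now {A, D, E, F}.
E --> C applies; add {C} → now {A, C, D, E, F}.
No further FD applies.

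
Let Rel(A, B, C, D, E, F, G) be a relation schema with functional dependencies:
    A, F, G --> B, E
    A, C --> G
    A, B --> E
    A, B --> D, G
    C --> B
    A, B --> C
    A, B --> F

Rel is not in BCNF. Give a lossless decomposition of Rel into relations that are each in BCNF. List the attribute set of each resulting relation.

Candidate keys of the original relation: {A, B}, {A, C}, {A, F, G}.
{A, B, C, D, E, F, G}: {C} determines {B, C} here but is not a superkey — split on C --> B, giving {B, C} and {A, C, D, E, F, G}.
{B, C} has no BCNF violation.
{A, C, D, E, F, G} has no BCNF violation.

{A, C, D, E, F, G}; {B, C}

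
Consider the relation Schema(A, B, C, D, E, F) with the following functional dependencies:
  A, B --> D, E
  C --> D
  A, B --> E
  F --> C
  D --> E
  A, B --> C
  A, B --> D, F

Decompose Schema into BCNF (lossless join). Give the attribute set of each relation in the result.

{A, B, F}; {C, D}; {C, F}; {D, E}

Candidate key of the original relation: {A, B}.
Within {A, B, C, D, E, F}: {C}⁺ ∩ {A, B, C, D, E, F} = {C, D, E}, not the whole set, so C --> D, E violates BCNF; decompose into {C, D, E} and {A, B, C, F}.
Within {C, D, E}: {D}⁺ ∩ {C, D, E} = {D, E}, not the whole set, so D --> E violates BCNF; decompose into {D, E} and {C, D}.
{D, E}: every determinant is a superkey — BCNF.
{C, D}: every determinant is a superkey — BCNF.
Within {A, B, C, F}: {F}⁺ ∩ {A, B, C, F} = {C, F}, not the whole set, so F --> C violates BCNF; decompose into {C, F} and {A, B, F}.
{C, F}: every determinant is a superkey — BCNF.
{A, B, F}: every determinant is a superkey — BCNF.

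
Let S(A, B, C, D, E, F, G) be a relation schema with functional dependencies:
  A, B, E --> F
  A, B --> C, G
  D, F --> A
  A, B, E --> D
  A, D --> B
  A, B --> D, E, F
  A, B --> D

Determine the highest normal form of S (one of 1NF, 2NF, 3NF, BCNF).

BCNF

Candidate keys: {A, B}, {A, D}, {D, F}. Prime attributes: {A, B, D, F}.
Every FD has a superkey on the left, so the relation is in BCNF.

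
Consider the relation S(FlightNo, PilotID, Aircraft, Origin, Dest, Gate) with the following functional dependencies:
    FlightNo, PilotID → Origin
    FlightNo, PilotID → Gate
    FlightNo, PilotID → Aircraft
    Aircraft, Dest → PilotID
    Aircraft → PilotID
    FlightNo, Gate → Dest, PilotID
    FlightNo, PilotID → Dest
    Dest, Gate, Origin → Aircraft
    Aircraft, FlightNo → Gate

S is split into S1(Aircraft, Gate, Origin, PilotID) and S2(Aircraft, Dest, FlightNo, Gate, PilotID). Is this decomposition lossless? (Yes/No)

No

Common attributes: {Aircraft, Gate, PilotID}; their closure is {Aircraft, Gate, PilotID}.
S1 ⊄ {Aircraft, Gate, PilotID} and S2 ⊄ {Aircraft, Gate, PilotID}, so the split is lossy.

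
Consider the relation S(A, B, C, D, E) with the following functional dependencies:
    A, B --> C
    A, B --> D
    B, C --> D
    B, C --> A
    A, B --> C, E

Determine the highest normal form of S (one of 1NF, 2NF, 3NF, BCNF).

BCNF

Candidate keys: {A, B}, {B, C}. Prime attributes: {A, B, C}.
Each dependency's left side is a superkey — BCNF holds.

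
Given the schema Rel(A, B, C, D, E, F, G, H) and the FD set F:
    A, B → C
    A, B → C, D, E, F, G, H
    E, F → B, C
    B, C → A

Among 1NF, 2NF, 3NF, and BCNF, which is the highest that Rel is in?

Candidate keys: {A, B}, {B, C}, {E, F}. Prime attributes: {A, B, C, E, F}.
Every FD has a superkey on the left, so the relation is in BCNF.

BCNF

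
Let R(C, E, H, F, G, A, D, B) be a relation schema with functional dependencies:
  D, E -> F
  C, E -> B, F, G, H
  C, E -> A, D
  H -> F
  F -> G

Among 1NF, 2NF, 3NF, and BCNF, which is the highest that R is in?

Candidate key: {C, E}. Prime attributes: {C, E}.
D, E -> F breaks BCNF: {D, E}⁺ = {D, E, F, G}, so {D, E} is not a superkey.
Because {F} is non-prime and the left side of D, E -> F is not a superkey, the relation is not in 3NF.
No proper subset of a key has a non-prime attribute in its closure, so there is no partial dependency; 2NF holds.

2NF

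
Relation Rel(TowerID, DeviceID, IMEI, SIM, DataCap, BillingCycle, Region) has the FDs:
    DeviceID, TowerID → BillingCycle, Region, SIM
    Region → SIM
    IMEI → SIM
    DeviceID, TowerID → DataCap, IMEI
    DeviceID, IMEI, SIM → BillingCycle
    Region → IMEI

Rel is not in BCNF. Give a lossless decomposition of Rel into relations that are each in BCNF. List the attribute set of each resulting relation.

{BillingCycle, DeviceID, Region}; {DataCap, DeviceID, Region, TowerID}; {IMEI, Region}; {IMEI, SIM}

Candidate key of the original relation: {DeviceID, TowerID}.
{BillingCycle, DataCap, DeviceID, IMEI, Region, SIM, TowerID}: {Region} determines {IMEI, Region, SIM} here but is not a superkey — split on Region → IMEI, SIM, giving {IMEI, Region, SIM} and {BillingCycle, DataCap, DeviceID, Region, TowerID}.
{IMEI, Region, SIM}: {IMEI} determines {IMEI, SIM} here but is not a superkey — split on IMEI → SIM, giving {IMEI, SIM} and {IMEI, Region}.
{IMEI, SIM} has no BCNF violation.
{IMEI, Region} has no BCNF violation.
{BillingCycle, DataCap, DeviceID, Region, TowerID}: {DeviceID, Region} determines {BillingCycle, DeviceID, Region} here but is not a superkey — split on DeviceID, Region → BillingCycle, giving {BillingCycle, DeviceID, Region} and {DataCap, DeviceID, Region, TowerID}.
{BillingCycle, DeviceID, Region} has no BCNF violation.
{DataCap, DeviceID, Region, TowerID} has no BCNF violation.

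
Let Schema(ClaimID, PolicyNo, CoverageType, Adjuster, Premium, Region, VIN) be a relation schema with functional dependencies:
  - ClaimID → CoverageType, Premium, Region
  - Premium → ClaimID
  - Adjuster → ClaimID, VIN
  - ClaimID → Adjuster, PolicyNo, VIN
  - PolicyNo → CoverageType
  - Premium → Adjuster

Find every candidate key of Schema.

{Adjuster}, {ClaimID}, {Premium}

{Adjuster} is a candidate key since {Adjuster}⁺ = {Adjuster, ClaimID, CoverageType, PolicyNo, Premium, Region, VIN} covers every attribute.
{ClaimID} is a candidate key since {ClaimID}⁺ = {Adjuster, ClaimID, CoverageType, PolicyNo, Premium, Region, VIN} covers every attribute.
{Premium} is a candidate key since {Premium}⁺ = {Adjuster, ClaimID, CoverageType, PolicyNo, Premium, Region, VIN} covers every attribute.
These are minimal and exhaustive — every other superkey contains one of them.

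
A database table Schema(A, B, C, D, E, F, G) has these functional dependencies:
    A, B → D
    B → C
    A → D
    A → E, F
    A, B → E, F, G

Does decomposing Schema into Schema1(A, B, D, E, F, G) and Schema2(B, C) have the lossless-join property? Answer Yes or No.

Yes

The shared attributes are {B} and {B}⁺ = {B, C}.
Since Schema2 ⊆ {B, C}, the intersection is a superkey of Schema2; the decomposition is lossless.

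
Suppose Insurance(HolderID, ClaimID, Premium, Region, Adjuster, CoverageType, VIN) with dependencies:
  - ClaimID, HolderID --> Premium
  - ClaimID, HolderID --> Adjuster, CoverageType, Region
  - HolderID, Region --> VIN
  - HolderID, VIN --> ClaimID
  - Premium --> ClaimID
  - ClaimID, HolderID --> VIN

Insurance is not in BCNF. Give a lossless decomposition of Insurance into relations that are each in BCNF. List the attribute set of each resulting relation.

Candidate keys of the original relation: {ClaimID, HolderID}, {HolderID, Premium}, {HolderID, Region}, {HolderID, VIN}.
In {Adjuster, ClaimID, CoverageType, HolderID, Premium, Region, VIN}, {Premium} is not a superkey ({Premium}⁺ restricted to this set is {ClaimID, Premium}), so split on Premium --> ClaimID into {ClaimID, Premium} and {Adjuster, CoverageType, HolderID, Premium, Region, VIN}.
{ClaimID, Premium} has no BCNF violation.
{Adjuster, CoverageType, HolderID, Premium, Region, VIN} has no BCNF violation.

{Adjuster, CoverageType, HolderID, Premium, Region, VIN}; {ClaimID, Premium}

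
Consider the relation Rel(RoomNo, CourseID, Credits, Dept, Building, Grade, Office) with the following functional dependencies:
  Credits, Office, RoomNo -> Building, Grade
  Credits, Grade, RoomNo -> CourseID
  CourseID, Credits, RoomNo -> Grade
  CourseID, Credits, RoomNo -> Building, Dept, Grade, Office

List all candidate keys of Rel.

Attributes never on any right-hand side: {Credits, RoomNo} — every candidate key must contain all of them.
{CourseID, Credits, RoomNo}⁺ = {Building, CourseID, Credits, Dept, Grade, Office, RoomNo}, which is every attribute, so {CourseID, Credits, RoomNo} is a candidate key.
{Credits, Grade, RoomNo}⁺ = {Building, CourseID, Credits, Dept, Grade, Office, RoomNo}, which is every attribute, so {Credits, Grade, RoomNo} is a candidate key.
{Credits, Office, RoomNo}⁺ = {Building, CourseID, Credits, Dept, Grade, Office, RoomNo}, which is every attribute, so {Credits, Office, RoomNo} is a candidate key.
No proper subset of any of these is a key, and no other minimal superkey exists.

{CourseID, Credits, RoomNo}, {Credits, Grade, RoomNo}, {Credits, Office, RoomNo}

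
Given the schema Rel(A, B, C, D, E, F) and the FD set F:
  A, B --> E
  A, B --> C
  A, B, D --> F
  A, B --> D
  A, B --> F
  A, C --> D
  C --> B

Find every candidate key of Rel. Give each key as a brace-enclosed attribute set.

{A, B}, {A, C}

Attributes never on any right-hand side: {A} — every candidate key must contain it.
{A, B}⁺ = {A, B, C, D, E, F}, which is every attribute, so {A, B} is a candidate key.
{A, C}⁺ = {A, B, C, D, E, F}, which is every attribute, so {A, C} is a candidate key.
Any other superkey properly contains one of these, so there are no further candidate keys.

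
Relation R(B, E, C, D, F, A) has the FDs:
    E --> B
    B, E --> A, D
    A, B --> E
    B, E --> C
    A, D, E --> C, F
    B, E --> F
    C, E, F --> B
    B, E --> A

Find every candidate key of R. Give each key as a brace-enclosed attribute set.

{A, B}, {E}

{E}⁺ = {A, B, C, D, E, F} — all of the relation — so {E} is a candidate key.
{A, B}⁺ = {A, B, C, D, E, F} — all of the relation — so {A, B} is a candidate key.
Any other superkey properly contains one of these, so there are no further candidate keys.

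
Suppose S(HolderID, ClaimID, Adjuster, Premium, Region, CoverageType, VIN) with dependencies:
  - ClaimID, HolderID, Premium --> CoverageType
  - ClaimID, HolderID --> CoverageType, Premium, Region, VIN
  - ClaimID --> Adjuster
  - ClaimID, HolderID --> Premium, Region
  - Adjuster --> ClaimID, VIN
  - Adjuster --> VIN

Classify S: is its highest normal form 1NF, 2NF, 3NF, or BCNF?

Candidate keys: {Adjuster, HolderID}, {ClaimID, HolderID}. Prime attributes: {Adjuster, ClaimID, HolderID}.
ClaimID --> Adjuster: {ClaimID}⁺ = {Adjuster, ClaimID, VIN}, which is not all of the attributes, so the left side is not a superkey — BCNF is violated.
Adjuster --> ClaimID, VIN determines the non-prime attribute {VIN} from a non-superkey — 3NF is violated.
Since {Adjuster} ⊂ {Adjuster, HolderID} and {Adjuster}⁺ ⊇ {VIN} with {VIN} non-prime, there is a partial dependency; 2NF fails.

1NF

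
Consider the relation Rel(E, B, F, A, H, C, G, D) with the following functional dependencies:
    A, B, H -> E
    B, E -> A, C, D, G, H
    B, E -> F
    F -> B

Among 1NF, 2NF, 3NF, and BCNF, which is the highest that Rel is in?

Candidate keys: {A, B, H}, {A, F, H}, {B, E}, {E, F}. Prime attributes: {A, B, E, F, H}.
F -> B breaks BCNF: {F}⁺ = {B, F}, so {F} is not a superkey.
But every attribute on its right side ({B}) is prime, and the same holds for every other non-superkey FD, so 3NF still holds.

3NF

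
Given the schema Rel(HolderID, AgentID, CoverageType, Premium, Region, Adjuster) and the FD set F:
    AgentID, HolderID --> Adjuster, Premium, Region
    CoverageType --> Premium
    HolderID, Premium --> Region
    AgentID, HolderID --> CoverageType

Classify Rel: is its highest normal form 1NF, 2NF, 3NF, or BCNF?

Candidate key: {AgentID, HolderID}. Prime attributes: {AgentID, HolderID}.
CoverageType --> Premium breaks BCNF: {CoverageType}⁺ = {CoverageType, Premium}, so {CoverageType} is not a superkey.
Because {Premium} is non-prime and the left side of CoverageType --> Premium is not a superkey, the relation is not in 3NF.
Checking every proper subset of each key, none determines a non-prime attribute — 2NF is satisfied.

2NF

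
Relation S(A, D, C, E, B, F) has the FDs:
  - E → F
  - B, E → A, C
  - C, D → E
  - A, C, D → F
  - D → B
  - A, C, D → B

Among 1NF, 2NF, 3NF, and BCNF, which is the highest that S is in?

1NF

Candidate keys: {C, D}, {D, E}. Prime attributes: {C, D, E}.
For E → F we have {E}⁺ = {E, F}; {E} is not a superkey, so BCNF fails.
E → F has non-prime {F} on the right and a non-superkey on the left, so 3NF fails.
{D} is a proper subset of the key {C, D}, and {D}⁺ contains the non-prime attribute {B} — a partial dependency, so 2NF is violated.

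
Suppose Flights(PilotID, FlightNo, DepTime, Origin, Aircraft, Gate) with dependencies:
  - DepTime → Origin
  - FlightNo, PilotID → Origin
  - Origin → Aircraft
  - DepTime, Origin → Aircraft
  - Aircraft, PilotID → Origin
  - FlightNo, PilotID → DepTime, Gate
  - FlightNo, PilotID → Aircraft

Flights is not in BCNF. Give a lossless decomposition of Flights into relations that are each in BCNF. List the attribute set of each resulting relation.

{Aircraft, Origin}; {DepTime, FlightNo, Gate, PilotID}; {DepTime, Origin}

Candidate key of the original relation: {FlightNo, PilotID}.
In {Aircraft, DepTime, FlightNo, Gate, Origin, PilotID}, {DepTime} is not a superkey ({DepTime}⁺ restricted to this set is {Aircraft, DepTime, Origin}), so split on DepTime → Aircraft, Origin into {Aircraft, DepTime, Origin} and {DepTime, FlightNo, Gate, PilotID}.
In {Aircraft, DepTime, Origin}, {Origin} is not a superkey ({Origin}⁺ restricted to this set is {Aircraft, Origin}), so split on Origin → Aircraft into {Aircraft, Origin} and {DepTime, Origin}.
{Aircraft, Origin} has no BCNF violation.
{DepTime, Origin} has no BCNF violation.
{DepTime, FlightNo, Gate, PilotID} has no BCNF violation.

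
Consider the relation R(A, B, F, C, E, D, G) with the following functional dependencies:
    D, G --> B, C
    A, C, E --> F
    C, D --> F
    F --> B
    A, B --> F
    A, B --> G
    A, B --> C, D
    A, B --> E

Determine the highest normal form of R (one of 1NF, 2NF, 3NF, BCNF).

3NF

Candidate keys: {A, B}, {A, C, D}, {A, C, E}, {A, D, G}, {A, F}. Prime attributes: {A, B, C, D, E, F, G}.
For D, G --> B, C we have {D, G}⁺ = {B, C, D, F, G}; {D, G} is not a superkey, so BCNF fails.
Since {B, C} ⊆ prime attributes and every other non-superkey FD also has a prime right side, the schema is in 3NF.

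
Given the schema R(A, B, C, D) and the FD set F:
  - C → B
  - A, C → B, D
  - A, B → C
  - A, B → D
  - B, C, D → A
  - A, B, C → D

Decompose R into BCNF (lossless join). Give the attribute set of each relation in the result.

Candidate keys of the original relation: {A, B}, {A, C}, {C, D}.
{A, B, C, D}: {C} determines {B, C} here but is not a superkey — split on C → B, giving {B, C} and {A, C, D}.
{B, C} is in BCNF.
{A, C, D} is in BCNF.

{A, C, D}; {B, C}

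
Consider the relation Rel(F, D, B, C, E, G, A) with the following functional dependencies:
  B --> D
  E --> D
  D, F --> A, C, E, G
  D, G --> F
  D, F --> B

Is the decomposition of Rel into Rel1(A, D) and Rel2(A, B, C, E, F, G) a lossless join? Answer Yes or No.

Common attributes: {A}; their closure is {A}.
Rel1 ⊄ {A} and Rel2 ⊄ {A}, so the split is lossy.

No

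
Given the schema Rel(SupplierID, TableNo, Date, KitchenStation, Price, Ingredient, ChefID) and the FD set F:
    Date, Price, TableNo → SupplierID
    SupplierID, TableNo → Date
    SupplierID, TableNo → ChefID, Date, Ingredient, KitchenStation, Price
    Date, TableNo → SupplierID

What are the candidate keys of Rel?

{Date, TableNo}, {SupplierID, TableNo}

Attributes never on any right-hand side: {TableNo} — every candidate key must contain it.
{Date, TableNo}⁺ = {ChefID, Date, Ingredient, KitchenStation, Price, SupplierID, TableNo} — all of the relation — so {Date, TableNo} is a candidate key.
{SupplierID, TableNo}⁺ = {ChefID, Date, Ingredient, KitchenStation, Price, SupplierID, TableNo} — all of the relation — so {SupplierID, TableNo} is a candidate key.
Any other superkey properly contains one of these, so there are no further candidate keys.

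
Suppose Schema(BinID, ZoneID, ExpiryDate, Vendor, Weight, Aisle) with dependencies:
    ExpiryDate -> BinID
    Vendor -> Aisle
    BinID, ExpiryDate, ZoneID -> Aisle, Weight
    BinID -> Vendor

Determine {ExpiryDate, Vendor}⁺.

Start with {ExpiryDate, Vendor}.
ExpiryDate -> BinID applies; add {BinID} → now {BinID, ExpiryDate, Vendor}.
Vendor -> Aisle applies; add {Aisle} → now {Aisle, BinID, ExpiryDate, Vendor}.
No further FD applies.

{Aisle, BinID, ExpiryDate, Vendor}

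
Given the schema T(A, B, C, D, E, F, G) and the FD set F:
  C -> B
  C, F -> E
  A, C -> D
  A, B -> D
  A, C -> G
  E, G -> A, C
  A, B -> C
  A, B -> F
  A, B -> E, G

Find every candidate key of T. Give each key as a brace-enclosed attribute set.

{A, B}, {A, C}, {C, F, G}, {E, G}

{A, B}⁺ = {A, B, C, D, E, F, G}, which is every attribute, so {A, B} is a candidate key.
{A, C}⁺ = {A, B, C, D, E, F, G}, which is every attribute, so {A, C} is a candidate key.
{E, G}⁺ = {A, B, C, D, E, F, G}, which is every attribute, so {E, G} is a candidate key.
{C, F, G}⁺ = {A, B, C, D, E, F, G}, which is every attribute, so {C, F, G} is a candidate key.
No proper subset of any of these is a key, and no other minimal superkey exists.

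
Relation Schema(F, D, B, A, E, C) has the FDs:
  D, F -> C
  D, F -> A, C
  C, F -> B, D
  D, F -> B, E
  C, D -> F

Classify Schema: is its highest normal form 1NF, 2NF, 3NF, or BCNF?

BCNF

Candidate keys: {C, D}, {C, F}, {D, F}. Prime attributes: {C, D, F}.
Each dependency's left side is a superkey — BCNF holds.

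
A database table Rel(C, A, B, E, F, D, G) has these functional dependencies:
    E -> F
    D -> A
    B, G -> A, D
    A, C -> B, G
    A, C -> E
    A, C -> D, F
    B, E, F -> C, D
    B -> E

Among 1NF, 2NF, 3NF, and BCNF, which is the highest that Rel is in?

Candidate keys: {A, C}, {B}, {C, D}. Prime attributes: {A, B, C, D}.
For E -> F we have {E}⁺ = {E, F}; {E} is not a superkey, so BCNF fails.
E -> F determines the non-prime attribute {F} from a non-superkey — 3NF is violated.
No proper subset of a key has a non-prime attribute in its closure, so there is no partial dependency; 2NF holds.

2NF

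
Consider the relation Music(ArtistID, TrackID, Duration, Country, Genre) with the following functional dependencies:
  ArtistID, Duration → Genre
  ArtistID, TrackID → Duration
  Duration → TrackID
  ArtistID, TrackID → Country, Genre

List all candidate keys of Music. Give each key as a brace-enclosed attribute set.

Attributes never on any right-hand side: {ArtistID} — every candidate key must contain it.
{ArtistID, Duration} is a candidate key since {ArtistID, Duration}⁺ = {ArtistID, Country, Duration, Genre, TrackID} covers every attribute.
{ArtistID, TrackID} is a candidate key since {ArtistID, TrackID}⁺ = {ArtistID, Country, Duration, Genre, TrackID} covers every attribute.
No proper subset of any of these is a key, and no other minimal superkey exists.

{ArtistID, Duration}, {ArtistID, TrackID}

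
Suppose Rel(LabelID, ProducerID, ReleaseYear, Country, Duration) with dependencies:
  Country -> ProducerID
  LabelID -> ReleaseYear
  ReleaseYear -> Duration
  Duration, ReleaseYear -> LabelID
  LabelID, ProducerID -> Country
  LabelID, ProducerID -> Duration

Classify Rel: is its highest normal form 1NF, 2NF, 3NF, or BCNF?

Candidate keys: {Country, LabelID}, {Country, ReleaseYear}, {LabelID, ProducerID}, {ProducerID, ReleaseYear}. Prime attributes: {Country, LabelID, ProducerID, ReleaseYear}.
Country -> ProducerID breaks BCNF: {Country}⁺ = {Country, ProducerID}, so {Country} is not a superkey.
Because {Duration} is non-prime and the left side of ReleaseYear -> Duration is not a superkey, the relation is not in 3NF.
The proper key subset {LabelID} of {Country, LabelID} determines non-prime {Duration}, so the relation is not even in 2NF.

1NF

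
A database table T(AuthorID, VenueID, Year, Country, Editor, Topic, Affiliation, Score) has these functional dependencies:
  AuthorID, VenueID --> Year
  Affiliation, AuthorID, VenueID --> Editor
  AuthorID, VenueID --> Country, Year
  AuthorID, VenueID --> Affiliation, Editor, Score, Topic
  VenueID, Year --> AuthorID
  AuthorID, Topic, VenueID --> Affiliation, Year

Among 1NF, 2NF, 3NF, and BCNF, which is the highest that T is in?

BCNF

Candidate keys: {AuthorID, VenueID}, {VenueID, Year}. Prime attributes: {AuthorID, VenueID, Year}.
The left-hand side of every FD is a superkey, so BCNF is satisfied.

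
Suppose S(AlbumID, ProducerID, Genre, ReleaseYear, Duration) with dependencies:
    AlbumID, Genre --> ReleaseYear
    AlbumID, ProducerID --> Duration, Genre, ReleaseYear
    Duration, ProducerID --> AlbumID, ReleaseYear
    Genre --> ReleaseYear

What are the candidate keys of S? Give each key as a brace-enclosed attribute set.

{AlbumID, ProducerID}, {Duration, ProducerID}

No FD produces {ProducerID}, so it must be in every candidate key.
{AlbumID, ProducerID}⁺ = {AlbumID, Duration, Genre, ProducerID, ReleaseYear}, which is every attribute, so {AlbumID, ProducerID} is a candidate key.
{Duration, ProducerID}⁺ = {AlbumID, Duration, Genre, ProducerID, ReleaseYear}, which is every attribute, so {Duration, ProducerID} is a candidate key.
Any other superkey properly contains one of these, so there are no further candidate keys.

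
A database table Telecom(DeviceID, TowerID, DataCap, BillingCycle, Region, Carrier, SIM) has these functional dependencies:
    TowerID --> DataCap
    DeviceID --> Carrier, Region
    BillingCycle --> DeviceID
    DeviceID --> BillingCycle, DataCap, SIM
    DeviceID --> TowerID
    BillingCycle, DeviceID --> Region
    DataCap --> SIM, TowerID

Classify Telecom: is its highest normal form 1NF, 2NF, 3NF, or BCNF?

Candidate keys: {BillingCycle}, {DeviceID}. Prime attributes: {BillingCycle, DeviceID}.
For TowerID --> DataCap we have {TowerID}⁺ = {DataCap, SIM, TowerID}; {TowerID} is not a superkey, so BCNF fails.
Because {DataCap} is non-prime and the left side of TowerID --> DataCap is not a superkey, the relation is not in 3NF.
All keys have size 1, which rules out partial dependencies — 2NF is satisfied.

2NF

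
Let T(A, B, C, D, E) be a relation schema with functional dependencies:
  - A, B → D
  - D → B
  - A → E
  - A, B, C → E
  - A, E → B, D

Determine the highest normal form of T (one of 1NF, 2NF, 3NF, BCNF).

1NF

Candidate key: {A, C}. Prime attributes: {A, C}.
A, B → D breaks BCNF: {A, B}⁺ = {A, B, D, E}, so {A, B} is not a superkey.
A, B → D determines the non-prime attribute {D} from a non-superkey — 3NF is violated.
The proper key subset {A} of {A, C} determines non-prime {B, D, E}, so the relation is not even in 2NF.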